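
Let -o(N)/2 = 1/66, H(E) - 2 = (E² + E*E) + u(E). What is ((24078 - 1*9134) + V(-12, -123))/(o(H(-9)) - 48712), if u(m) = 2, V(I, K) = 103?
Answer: -496551/1607497 ≈ -0.30890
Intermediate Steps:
H(E) = 4 + 2*E² (H(E) = 2 + ((E² + E*E) + 2) = 2 + ((E² + E²) + 2) = 2 + (2*E² + 2) = 2 + (2 + 2*E²) = 4 + 2*E²)
o(N) = -1/33 (o(N) = -2/66 = -2*1/66 = -1/33)
((24078 - 1*9134) + V(-12, -123))/(o(H(-9)) - 48712) = ((24078 - 1*9134) + 103)/(-1/33 - 48712) = ((24078 - 9134) + 103)/(-1607497/33) = (14944 + 103)*(-33/1607497) = 15047*(-33/1607497) = -496551/1607497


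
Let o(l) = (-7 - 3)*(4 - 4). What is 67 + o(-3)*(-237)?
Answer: 67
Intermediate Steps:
o(l) = 0 (o(l) = -10*0 = 0)
67 + o(-3)*(-237) = 67 + 0*(-237) = 67 + 0 = 67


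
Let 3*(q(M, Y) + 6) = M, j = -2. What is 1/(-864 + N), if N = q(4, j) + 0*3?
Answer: -3/2606 ≈ -0.0011512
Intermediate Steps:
q(M, Y) = -6 + M/3
N = -14/3 (N = (-6 + (⅓)*4) + 0*3 = (-6 + 4/3) + 0 = -14/3 + 0 = -14/3 ≈ -4.6667)
1/(-864 + N) = 1/(-864 - 14/3) = 1/(-2606/3) = -3/2606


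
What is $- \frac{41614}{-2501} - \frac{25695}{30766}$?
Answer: $\frac{1216033129}{76945766} \approx 15.804$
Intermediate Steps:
$- \frac{41614}{-2501} - \frac{25695}{30766} = \left(-41614\right) \left(- \frac{1}{2501}\right) - \frac{25695}{30766} = \frac{41614}{2501} - \frac{25695}{30766} = \frac{1216033129}{76945766}$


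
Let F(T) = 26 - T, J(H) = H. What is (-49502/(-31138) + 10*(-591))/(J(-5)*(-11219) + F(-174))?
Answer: -91988039/876456855 ≈ -0.10495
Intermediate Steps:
(-49502/(-31138) + 10*(-591))/(J(-5)*(-11219) + F(-174)) = (-49502/(-31138) + 10*(-591))/(-5*(-11219) + (26 - 1*(-174))) = (-49502*(-1/31138) - 5910)/(56095 + (26 + 174)) = (24751/15569 - 5910)/(56095 + 200) = -91988039/15569/56295 = -91988039/15569*1/56295 = -91988039/876456855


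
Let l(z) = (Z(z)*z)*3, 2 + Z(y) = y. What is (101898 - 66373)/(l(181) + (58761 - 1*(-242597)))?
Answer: 7105/79711 ≈ 0.089134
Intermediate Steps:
Z(y) = -2 + y
l(z) = 3*z*(-2 + z) (l(z) = ((-2 + z)*z)*3 = (z*(-2 + z))*3 = 3*z*(-2 + z))
(101898 - 66373)/(l(181) + (58761 - 1*(-242597))) = (101898 - 66373)/(3*181*(-2 + 181) + (58761 - 1*(-242597))) = 35525/(3*181*179 + (58761 + 242597)) = 35525/(97197 + 301358) = 35525/398555 = 35525*(1/398555) = 7105/79711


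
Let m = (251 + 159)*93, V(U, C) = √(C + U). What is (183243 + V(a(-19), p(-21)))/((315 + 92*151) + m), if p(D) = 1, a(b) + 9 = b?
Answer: 183243/52337 + 3*I*√3/52337 ≈ 3.5012 + 9.9283e-5*I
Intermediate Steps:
a(b) = -9 + b
m = 38130 (m = 410*93 = 38130)
(183243 + V(a(-19), p(-21)))/((315 + 92*151) + m) = (183243 + √(1 + (-9 - 19)))/((315 + 92*151) + 38130) = (183243 + √(1 - 28))/((315 + 13892) + 38130) = (183243 + √(-27))/(14207 + 38130) = (183243 + 3*I*√3)/52337 = (183243 + 3*I*√3)*(1/52337) = 183243/52337 + 3*I*√3/52337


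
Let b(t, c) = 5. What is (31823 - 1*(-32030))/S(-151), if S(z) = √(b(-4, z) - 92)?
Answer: -63853*I*√87/87 ≈ -6845.8*I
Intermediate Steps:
S(z) = I*√87 (S(z) = √(5 - 92) = √(-87) = I*√87)
(31823 - 1*(-32030))/S(-151) = (31823 - 1*(-32030))/((I*√87)) = (31823 + 32030)*(-I*√87/87) = 63853*(-I*√87/87) = -63853*I*√87/87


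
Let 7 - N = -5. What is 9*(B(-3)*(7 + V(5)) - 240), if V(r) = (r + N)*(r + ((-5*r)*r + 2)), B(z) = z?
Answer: 51813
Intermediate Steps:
N = 12 (N = 7 - 1*(-5) = 7 + 5 = 12)
V(r) = (12 + r)*(2 + r - 5*r²) (V(r) = (r + 12)*(r + ((-5*r)*r + 2)) = (12 + r)*(r + (-5*r² + 2)) = (12 + r)*(r + (2 - 5*r²)) = (12 + r)*(2 + r - 5*r²))
9*(B(-3)*(7 + V(5)) - 240) = 9*(-3*(7 + (24 - 59*5² - 5*5³ + 14*5)) - 240) = 9*(-3*(7 + (24 - 59*25 - 5*125 + 70)) - 240) = 9*(-3*(7 + (24 - 1475 - 625 + 70)) - 240) = 9*(-3*(7 - 2006) - 240) = 9*(-3*(-1999) - 240) = 9*(5997 - 240) = 9*5757 = 51813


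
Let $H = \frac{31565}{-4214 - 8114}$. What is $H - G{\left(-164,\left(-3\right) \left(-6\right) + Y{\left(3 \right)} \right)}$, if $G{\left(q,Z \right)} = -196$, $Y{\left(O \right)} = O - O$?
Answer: $\frac{2384723}{12328} \approx 193.44$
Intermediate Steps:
$Y{\left(O \right)} = 0$
$H = - \frac{31565}{12328}$ ($H = \frac{31565}{-12328} = 31565 \left(- \frac{1}{12328}\right) = - \frac{31565}{12328} \approx -2.5604$)
$H - G{\left(-164,\left(-3\right) \left(-6\right) + Y{\left(3 \right)} \right)} = - \frac{31565}{12328} - -196 = - \frac{31565}{12328} + 196 = \frac{2384723}{12328}$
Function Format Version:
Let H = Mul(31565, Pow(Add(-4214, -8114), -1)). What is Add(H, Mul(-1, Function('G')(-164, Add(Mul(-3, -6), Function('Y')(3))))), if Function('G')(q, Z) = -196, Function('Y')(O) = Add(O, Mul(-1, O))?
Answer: Rational(2384723, 12328) ≈ 193.44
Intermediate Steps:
Function('Y')(O) = 0
H = Rational(-31565, 12328) (H = Mul(31565, Pow(-12328, -1)) = Mul(31565, Rational(-1, 12328)) = Rational(-31565, 12328) ≈ -2.5604)
Add(H, Mul(-1, Function('G')(-164, Add(Mul(-3, -6), Function('Y')(3))))) = Add(Rational(-31565, 12328), Mul(-1, -196)) = Add(Rational(-31565, 12328), 196) = Rational(2384723, 12328)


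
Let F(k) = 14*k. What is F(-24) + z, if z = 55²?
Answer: 2689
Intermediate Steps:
z = 3025
F(-24) + z = 14*(-24) + 3025 = -336 + 3025 = 2689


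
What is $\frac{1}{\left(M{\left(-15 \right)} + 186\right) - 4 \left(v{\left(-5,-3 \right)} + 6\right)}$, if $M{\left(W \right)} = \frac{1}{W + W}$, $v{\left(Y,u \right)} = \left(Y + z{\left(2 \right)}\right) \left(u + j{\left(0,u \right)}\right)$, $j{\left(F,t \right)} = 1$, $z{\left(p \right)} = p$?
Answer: $\frac{30}{4139} \approx 0.0072481$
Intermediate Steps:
$v{\left(Y,u \right)} = \left(1 + u\right) \left(2 + Y\right)$ ($v{\left(Y,u \right)} = \left(Y + 2\right) \left(u + 1\right) = \left(2 + Y\right) \left(1 + u\right) = \left(1 + u\right) \left(2 + Y\right)$)
$M{\left(W \right)} = \frac{1}{2 W}$
$\frac{1}{\left(M{\left(-15 \right)} + 186\right) - 4 \left(v{\left(-5,-3 \right)} + 6\right)} = \frac{1}{\left(\frac{1}{2 \left(-15\right)} + 186\right) - 4 \left(\left(2 - 5 + 2 \left(-3\right) - -15\right) + 6\right)} = \frac{1}{\left(\frac{1}{2} \left(- \frac{1}{15}\right) + 186\right) - 4 \left(\left(2 - 5 - 6 + 15\right) + 6\right)} = \frac{1}{\left(- \frac{1}{30} + 186\right) - 4 \left(6 + 6\right)} = \frac{1}{\frac{5579}{30} - 48} = \frac{1}{\frac{4139}{30}} = \frac{30}{4139}$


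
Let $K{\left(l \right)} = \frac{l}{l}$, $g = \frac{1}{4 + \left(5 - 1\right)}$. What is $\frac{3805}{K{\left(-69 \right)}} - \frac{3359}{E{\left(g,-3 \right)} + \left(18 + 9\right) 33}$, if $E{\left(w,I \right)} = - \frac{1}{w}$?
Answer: $\frac{3356456}{883} \approx 3801.2$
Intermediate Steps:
$g = \frac{1}{8}$ ($g = \frac{1}{4 + 4} = \frac{1}{8} \approx 0.125$)
$K{\left(l \right)} = 1$
$\frac{3805}{K{\left(-69 \right)}} - \frac{3359}{E{\left(g,-3 \right)} + \left(18 + 9\right) 33} = \frac{3805}{1} - \frac{3359}{- \frac{1}{\frac{1}{8}} + \left(18 + 9\right) 33} = 3805 \cdot 1 - \frac{3359}{\left(-1\right) 8 + 27 \cdot 33} = 3805 - \frac{3359}{-8 + 891} = 3805 - \frac{3359}{883} = \frac{3356456}{883}$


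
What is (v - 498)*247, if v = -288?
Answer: -194142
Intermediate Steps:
(v - 498)*247 = (-288 - 498)*247 = -786*247 = -194142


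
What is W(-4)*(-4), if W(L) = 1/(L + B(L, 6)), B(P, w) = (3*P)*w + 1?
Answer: 4/75 ≈ 0.053333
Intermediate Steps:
B(P, w) = 1 + 3*P*w (B(P, w) = 3*P*w + 1 = 1 + 3*P*w)
W(L) = 1/(1 + 19*L) (W(L) = 1/(L + (1 + 3*L*6)) = 1/(L + (1 + 18*L)) = 1/(1 + 19*L))
W(-4)*(-4) = -4/(1 + 19*(-4)) = -4/(1 - 76) = -4/(-75) = -1/75*(-4) = 4/75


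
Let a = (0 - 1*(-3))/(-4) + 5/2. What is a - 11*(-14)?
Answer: 623/4 ≈ 155.75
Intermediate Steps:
a = 7/4 (a = (0 + 3)*(-¼) + 5*(½) = 3*(-¼) + 5/2 = -¾ + 5/2 = 7/4 ≈ 1.7500)
a - 11*(-14) = 7/4 - 11*(-14) = 7/4 + 154 = 623/4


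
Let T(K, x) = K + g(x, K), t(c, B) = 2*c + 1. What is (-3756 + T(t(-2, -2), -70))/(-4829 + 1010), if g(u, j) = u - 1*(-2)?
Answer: 3827/3819 ≈ 1.0021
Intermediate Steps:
t(c, B) = 1 + 2*c
g(u, j) = 2 + u (g(u, j) = u + 2 = 2 + u)
T(K, x) = 2 + K + x (T(K, x) = K + (2 + x) = 2 + K + x)
(-3756 + T(t(-2, -2), -70))/(-4829 + 1010) = (-3756 + (2 + (1 + 2*(-2)) - 70))/(-4829 + 1010) = (-3756 + (2 + (1 - 4) - 70))/(-3819) = (-3756 + (2 - 3 - 70))*(-1/3819) = (-3756 - 71)*(-1/3819) = -3827*(-1/3819) = 3827/3819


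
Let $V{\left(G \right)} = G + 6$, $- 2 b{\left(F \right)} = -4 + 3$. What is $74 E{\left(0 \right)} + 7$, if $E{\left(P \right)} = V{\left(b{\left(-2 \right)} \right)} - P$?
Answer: $488$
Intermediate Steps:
$b{\left(F \right)} = \frac{1}{2}$ ($b{\left(F \right)} = - \frac{-4 + 3}{2} = \left(- \frac{1}{2}\right) \left(-1\right) = \frac{1}{2}$)
$V{\left(G \right)} = 6 + G$
$E{\left(P \right)} = \frac{13}{2} - P$ ($E{\left(P \right)} = \left(6 + \frac{1}{2}\right) - P = \frac{13}{2} - P$)
$74 E{\left(0 \right)} + 7 = 74 \left(\frac{13}{2} - 0\right) + 7 = 74 \left(\frac{13}{2} + 0\right) + 7 = 74 \cdot \frac{13}{2} + 7 = 481 + 7 = 488$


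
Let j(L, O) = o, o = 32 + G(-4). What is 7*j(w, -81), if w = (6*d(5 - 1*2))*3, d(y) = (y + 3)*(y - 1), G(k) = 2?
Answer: 238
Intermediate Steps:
d(y) = (-1 + y)*(3 + y) (d(y) = (3 + y)*(-1 + y) = (-1 + y)*(3 + y))
o = 34 (o = 32 + 2 = 34)
w = 216 (w = (6*(-3 + (5 - 1*2)² + 2*(5 - 1*2)))*3 = (6*(-3 + (5 - 2)² + 2*(5 - 2)))*3 = (6*(-3 + 3² + 2*3))*3 = (6*(-3 + 9 + 6))*3 = (6*12)*3 = 72*3 = 216)
j(L, O) = 34
7*j(w, -81) = 7*34 = 238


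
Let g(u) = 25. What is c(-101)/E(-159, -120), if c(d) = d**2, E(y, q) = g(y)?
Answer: 10201/25 ≈ 408.04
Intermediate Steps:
E(y, q) = 25
c(-101)/E(-159, -120) = (-101)**2/25 = 10201*(1/25) = 10201/25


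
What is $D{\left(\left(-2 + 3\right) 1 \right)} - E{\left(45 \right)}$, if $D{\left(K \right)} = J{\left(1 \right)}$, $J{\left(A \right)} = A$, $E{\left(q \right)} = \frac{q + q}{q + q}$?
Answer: $0$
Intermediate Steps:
$E{\left(q \right)} = 1$ ($E{\left(q \right)} = \frac{2 q}{2 q} = 2 q \frac{1}{2 q} = 1$)
$D{\left(K \right)} = 1$
$D{\left(\left(-2 + 3\right) 1 \right)} - E{\left(45 \right)} = 1 - 1 = 0$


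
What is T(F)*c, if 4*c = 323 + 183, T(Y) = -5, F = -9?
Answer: -1265/2 ≈ -632.50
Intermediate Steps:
c = 253/2 (c = (323 + 183)/4 = (1/4)*506 = 253/2 ≈ 126.50)
T(F)*c = -5*253/2 = -1265/2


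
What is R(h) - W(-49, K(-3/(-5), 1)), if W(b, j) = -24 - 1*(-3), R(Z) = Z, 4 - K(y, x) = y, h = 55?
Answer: 76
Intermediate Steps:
K(y, x) = 4 - y
W(b, j) = -21 (W(b, j) = -24 + 3 = -21)
R(h) - W(-49, K(-3/(-5), 1)) = 55 - 1*(-21) = 55 + 21 = 76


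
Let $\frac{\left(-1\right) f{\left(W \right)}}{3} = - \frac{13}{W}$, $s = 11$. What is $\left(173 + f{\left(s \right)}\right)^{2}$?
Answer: $\frac{3771364}{121} \approx 31168.0$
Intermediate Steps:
$f{\left(W \right)} = \frac{39}{W}$ ($f{\left(W \right)} = - 3 \left(- \frac{13}{W}\right) = \frac{39}{W}$)
$\left(173 + f{\left(s \right)}\right)^{2} = \left(173 + \frac{39}{11}\right)^{2} = \left(\frac{1942}{11}\right)^{2} = \frac{3771364}{121}$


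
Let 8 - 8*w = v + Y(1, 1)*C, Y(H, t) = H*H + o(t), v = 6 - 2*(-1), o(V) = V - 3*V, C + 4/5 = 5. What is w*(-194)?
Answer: -2037/20 ≈ -101.85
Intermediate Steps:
C = 21/5 (C = -⅘ + 5 = 21/5 ≈ 4.2000)
o(V) = -2*V
v = 8 (v = 6 + 2 = 8)
Y(H, t) = H² - 2*t (Y(H, t) = H*H - 2*t = H² - 2*t)
w = 21/40 (w = 1 - (8 + (1² - 2*1)*(21/5))/8 = 1 - (8 + (1 - 2)*(21/5))/8 = 1 - (8 - 1*21/5)/8 = 1 - (8 - 21/5)/8 = 1 - ⅛*19/5 = 1 - 19/40 = 21/40 ≈ 0.52500)
w*(-194) = (21/40)*(-194) = -2037/20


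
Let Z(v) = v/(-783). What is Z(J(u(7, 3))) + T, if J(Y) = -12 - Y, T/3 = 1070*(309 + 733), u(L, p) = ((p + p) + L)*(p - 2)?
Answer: 2618994085/783 ≈ 3.3448e+6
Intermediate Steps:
u(L, p) = (-2 + p)*(L + 2*p) (u(L, p) = (2*p + L)*(-2 + p) = (L + 2*p)*(-2 + p) = (-2 + p)*(L + 2*p))
T = 3344820 (T = 3*(1070*(309 + 733)) = 3*(1070*1042) = 3*1114940 = 3344820)
Z(v) = -v/783 (Z(v) = v*(-1/783) = -v/783)
Z(J(u(7, 3))) + T = -(-12 - (-4*3 - 2*7 + 2*3² + 7*3))/783 + 3344820 = -(-12 - (-12 - 14 + 2*9 + 21))/783 + 3344820 = -(-12 - (-12 - 14 + 18 + 21))/783 + 3344820 = -(-12 - 1*13)/783 + 3344820 = -(-12 - 13)/783 + 3344820 = -1/783*(-25) + 3344820 = 25/783 + 3344820 = 2618994085/783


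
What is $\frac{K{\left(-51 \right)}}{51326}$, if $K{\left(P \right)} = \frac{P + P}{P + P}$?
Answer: $\frac{1}{51326} \approx 1.9483 \cdot 10^{-5}$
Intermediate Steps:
$K{\left(P \right)} = 1$ ($K{\left(P \right)} = \frac{2 P}{2 P} = 2 P \frac{1}{2 P} = 1$)
$\frac{K{\left(-51 \right)}}{51326} = 1 \cdot \frac{1}{51326} = \frac{1}{51326}$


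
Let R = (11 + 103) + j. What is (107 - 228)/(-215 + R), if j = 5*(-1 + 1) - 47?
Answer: 121/148 ≈ 0.81757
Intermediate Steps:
j = -47 (j = 5*0 - 47 = 0 - 47 = -47)
R = 67 (R = (11 + 103) - 47 = 114 - 47 = 67)
(107 - 228)/(-215 + R) = (107 - 228)/(-215 + 67) = -121/(-148) = -121*(-1/148) = 121/148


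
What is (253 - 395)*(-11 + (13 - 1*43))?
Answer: 5822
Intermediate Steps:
(253 - 395)*(-11 + (13 - 1*43)) = -142*(-11 + (13 - 43)) = -142*(-11 - 30) = -142*(-41) = 5822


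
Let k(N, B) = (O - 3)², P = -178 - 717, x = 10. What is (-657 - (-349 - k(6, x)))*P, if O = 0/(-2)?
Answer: 267605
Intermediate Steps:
P = -895
O = 0 (O = 0*(-½) = 0)
k(N, B) = 9 (k(N, B) = (0 - 3)² = (-3)² = 9)
(-657 - (-349 - k(6, x)))*P = (-657 - (-349 - 1*9))*(-895) = (-657 - (-349 - 9))*(-895) = (-657 - 1*(-358))*(-895) = (-657 + 358)*(-895) = -299*(-895) = 267605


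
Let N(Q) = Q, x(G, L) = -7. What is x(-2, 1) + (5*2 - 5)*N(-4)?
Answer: -27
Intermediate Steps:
x(-2, 1) + (5*2 - 5)*N(-4) = -7 + (5*2 - 5)*(-4) = -7 + (10 - 5)*(-4) = -7 + 5*(-4) = -7 - 20 = -27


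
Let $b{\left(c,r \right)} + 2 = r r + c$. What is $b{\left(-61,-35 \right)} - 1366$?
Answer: $-204$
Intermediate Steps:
$b{\left(c,r \right)} = -2 + c + r^{2}$ ($b{\left(c,r \right)} = -2 + \left(r r + c\right) = -2 + \left(r^{2} + c\right) = -2 + \left(c + r^{2}\right) = -2 + c + r^{2}$)
$b{\left(-61,-35 \right)} - 1366 = \left(-2 - 61 + \left(-35\right)^{2}\right) - 1366 = \left(-2 - 61 + 1225\right) - 1366 = 1162 - 1366 = -204$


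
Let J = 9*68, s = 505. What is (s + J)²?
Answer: 1247689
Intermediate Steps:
J = 612
(s + J)² = (505 + 612)² = 1117² = 1247689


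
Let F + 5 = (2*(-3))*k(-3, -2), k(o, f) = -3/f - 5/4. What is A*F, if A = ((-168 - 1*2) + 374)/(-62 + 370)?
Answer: -663/154 ≈ -4.3052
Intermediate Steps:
k(o, f) = -5/4 - 3/f (k(o, f) = -3/f - 5*1/4 = -3/f - 5/4 = -5/4 - 3/f)
A = 51/77 (A = ((-168 - 2) + 374)/308 = (-170 + 374)*(1/308) = 204*(1/308) = 51/77 ≈ 0.66234)
F = -13/2 (F = -5 + (2*(-3))*(-5/4 - 3/(-2)) = -5 - 6*(-5/4 - 3*(-1/2)) = -5 - 6*(-5/4 + 3/2) = -5 - 6*1/4 = -5 - 3/2 = -13/2 ≈ -6.5000)
A*F = (51/77)*(-13/2) = -663/154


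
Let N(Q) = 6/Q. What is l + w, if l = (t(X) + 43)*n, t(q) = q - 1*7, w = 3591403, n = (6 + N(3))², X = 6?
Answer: 3594091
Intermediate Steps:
n = 64 (n = (6 + 6/3)² = (6 + 6*(⅓))² = (6 + 2)² = 8² = 64)
t(q) = -7 + q (t(q) = q - 7 = -7 + q)
l = 2688 (l = ((-7 + 6) + 43)*64 = (-1 + 43)*64 = 42*64 = 2688)
l + w = 2688 + 3591403 = 3594091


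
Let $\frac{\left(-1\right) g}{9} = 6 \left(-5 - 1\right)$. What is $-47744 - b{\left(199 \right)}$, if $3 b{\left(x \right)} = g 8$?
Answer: $-48608$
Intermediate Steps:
$g = 324$ ($g = - 9 \cdot 6 \left(-5 - 1\right) = - 9 \cdot 6 \left(-6\right) = \left(-9\right) \left(-36\right) = 324$)
$b{\left(x \right)} = 864$ ($b{\left(x \right)} = \frac{324 \cdot 8}{3} = \frac{1}{3} \cdot 2592 = 864$)
$-47744 - b{\left(199 \right)} = -47744 - 864 = -48608$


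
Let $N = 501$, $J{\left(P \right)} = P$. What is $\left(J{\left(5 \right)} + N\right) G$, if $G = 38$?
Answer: $19228$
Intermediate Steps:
$\left(J{\left(5 \right)} + N\right) G = \left(5 + 501\right) 38 = 506 \cdot 38 = 19228$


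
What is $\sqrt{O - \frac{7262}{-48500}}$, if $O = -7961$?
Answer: $\frac{i \sqrt{187259100430}}{4850} \approx 89.224 i$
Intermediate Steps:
$\sqrt{O - \frac{7262}{-48500}} = \sqrt{-7961 - \frac{7262}{-48500}} = \sqrt{-7961 - - \frac{3631}{24250}} = \sqrt{-7961 + \frac{3631}{24250}} = \sqrt{- \frac{193050619}{24250}} = \frac{i \sqrt{187259100430}}{4850}$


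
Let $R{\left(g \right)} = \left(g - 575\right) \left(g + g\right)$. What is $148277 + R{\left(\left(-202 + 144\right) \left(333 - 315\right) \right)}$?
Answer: $3528749$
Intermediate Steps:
$R{\left(g \right)} = 2 g \left(-575 + g\right)$ ($R{\left(g \right)} = \left(-575 + g\right) 2 g = 2 g \left(-575 + g\right)$)
$148277 + R{\left(\left(-202 + 144\right) \left(333 - 315\right) \right)} = 148277 + 2 \left(-202 + 144\right) \left(333 - 315\right) \left(-575 + \left(-202 + 144\right) \left(333 - 315\right)\right) = 148277 + 2 \left(\left(-58\right) 18\right) \left(-575 - 1044\right) = 148277 + 2 \left(-1044\right) \left(-575 - 1044\right) = 148277 + 2 \left(-1044\right) \left(-1619\right) = 148277 + 3380472 = 3528749$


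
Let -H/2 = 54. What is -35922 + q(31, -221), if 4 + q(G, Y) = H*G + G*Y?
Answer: -46125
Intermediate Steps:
H = -108 (H = -2*54 = -108)
q(G, Y) = -4 - 108*G + G*Y (q(G, Y) = -4 + (-108*G + G*Y) = -4 - 108*G + G*Y)
-35922 + q(31, -221) = -35922 + (-4 - 108*31 + 31*(-221)) = -35922 + (-4 - 3348 - 6851) = -35922 - 10203 = -46125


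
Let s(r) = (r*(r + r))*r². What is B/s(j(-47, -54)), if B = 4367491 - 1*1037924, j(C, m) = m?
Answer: 3329567/17006112 ≈ 0.19579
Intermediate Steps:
B = 3329567 (B = 4367491 - 1037924 = 3329567)
s(r) = 2*r⁴ (s(r) = (r*(2*r))*r² = (2*r²)*r² = 2*r⁴)
B/s(j(-47, -54)) = 3329567/((2*(-54)⁴)) = 3329567/((2*8503056)) = 3329567/17006112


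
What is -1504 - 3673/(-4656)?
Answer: -6998951/4656 ≈ -1503.2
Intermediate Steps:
-1504 - 3673/(-4656) = -1504 - 3673*(-1/4656) = -1504 + 3673/4656 = -6998951/4656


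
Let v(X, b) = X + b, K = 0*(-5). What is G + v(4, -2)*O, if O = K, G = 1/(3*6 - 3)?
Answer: 1/15 ≈ 0.066667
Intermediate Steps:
K = 0
G = 1/15 (G = 1/(18 - 3) = 1/15 ≈ 0.066667)
O = 0
G + v(4, -2)*O = 1/15 + (4 - 2)*0 = 1/15 + 2*0 = 1/15 + 0 = 1/15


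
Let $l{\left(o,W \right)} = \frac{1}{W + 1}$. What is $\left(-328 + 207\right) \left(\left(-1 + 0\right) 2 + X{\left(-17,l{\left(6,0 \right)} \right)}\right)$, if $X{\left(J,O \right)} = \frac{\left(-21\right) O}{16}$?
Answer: $\frac{6413}{16} \approx 400.81$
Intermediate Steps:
$l{\left(o,W \right)} = \frac{1}{1 + W}$
$X{\left(J,O \right)} = - \frac{21 O}{16}$ ($X{\left(J,O \right)} = - 21 O \frac{1}{16} = - \frac{21 O}{16}$)
$\left(-328 + 207\right) \left(\left(-1 + 0\right) 2 + X{\left(-17,l{\left(6,0 \right)} \right)}\right) = \left(-328 + 207\right) \left(\left(-1 + 0\right) 2 - \frac{21}{16 \left(1 + 0\right)}\right) = - 121 \left(\left(-1\right) 2 - \frac{21}{16 \cdot 1}\right) = - 121 \left(-2 - \frac{21}{16}\right) = \left(-121\right) \left(- \frac{53}{16}\right) = \frac{6413}{16}$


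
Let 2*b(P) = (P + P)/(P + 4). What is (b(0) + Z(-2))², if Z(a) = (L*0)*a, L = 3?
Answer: 0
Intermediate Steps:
Z(a) = 0 (Z(a) = (3*0)*a = 0*a = 0)
b(P) = P/(4 + P) (b(P) = ((P + P)/(P + 4))/2 = ((2*P)/(4 + P))/2 = (2*P/(4 + P))/2 = P/(4 + P))
(b(0) + Z(-2))² = (0/(4 + 0) + 0)² = (0/4 + 0)² = (0*(¼) + 0)² = (0 + 0)² = 0² = 0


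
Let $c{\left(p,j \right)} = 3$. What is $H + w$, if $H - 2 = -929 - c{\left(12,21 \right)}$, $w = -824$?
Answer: $-1754$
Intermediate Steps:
$H = -930$ ($H = 2 - 932 = -930$)
$H + w = -930 - 824 = -1754$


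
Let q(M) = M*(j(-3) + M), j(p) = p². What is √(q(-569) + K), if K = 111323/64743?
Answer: √1335636490838349/64743 ≈ 564.48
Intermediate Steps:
K = 111323/64743 (K = 111323*(1/64743) = 111323/64743 ≈ 1.7195)
q(M) = M*(9 + M) (q(M) = M*((-3)² + M) = M*(9 + M))
√(q(-569) + K) = √(-569*(9 - 569) + 111323/64743) = √(-569*(-560) + 111323/64743) = √(318640 + 111323/64743) = √(20629820843/64743) = √1335636490838349/64743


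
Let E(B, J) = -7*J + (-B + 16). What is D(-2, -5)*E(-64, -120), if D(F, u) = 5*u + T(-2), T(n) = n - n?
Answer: -23000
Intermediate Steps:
T(n) = 0
E(B, J) = 16 - B - 7*J (E(B, J) = -7*J + (16 - B) = 16 - B - 7*J)
D(F, u) = 5*u (D(F, u) = 5*u + 0 = 5*u)
D(-2, -5)*E(-64, -120) = (5*(-5))*(16 - 1*(-64) - 7*(-120)) = -25*(16 + 64 + 840) = -25*920 = -23000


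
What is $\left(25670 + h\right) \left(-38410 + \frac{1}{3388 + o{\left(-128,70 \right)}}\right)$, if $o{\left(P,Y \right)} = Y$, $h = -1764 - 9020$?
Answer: $- \frac{988592501097}{1729} \approx -5.7177 \cdot 10^{8}$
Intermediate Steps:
$h = -10784$
$\left(25670 + h\right) \left(-38410 + \frac{1}{3388 + o{\left(-128,70 \right)}}\right) = \left(25670 - 10784\right) \left(-38410 + \frac{1}{3388 + 70}\right) = 14886 \left(-38410 + \frac{1}{3458}\right) = 14886 \left(- \frac{132821779}{3458}\right) = - \frac{988592501097}{1729}$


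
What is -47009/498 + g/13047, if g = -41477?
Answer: -70442441/721934 ≈ -97.575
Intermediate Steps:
-47009/498 + g/13047 = -47009/498 - 41477/13047 = -70442441/721934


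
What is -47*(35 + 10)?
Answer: -2115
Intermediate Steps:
-47*(35 + 10) = -47*45 = -2115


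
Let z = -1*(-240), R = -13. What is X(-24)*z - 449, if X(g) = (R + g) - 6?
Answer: -10769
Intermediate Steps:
X(g) = -19 + g (X(g) = (-13 + g) - 6 = -19 + g)
z = 240
X(-24)*z - 449 = (-19 - 24)*240 - 449 = -43*240 - 449 = -10320 - 449 = -10769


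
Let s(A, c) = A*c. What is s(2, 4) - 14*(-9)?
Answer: 134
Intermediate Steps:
s(2, 4) - 14*(-9) = 2*4 - 14*(-9) = 8 + 126 = 134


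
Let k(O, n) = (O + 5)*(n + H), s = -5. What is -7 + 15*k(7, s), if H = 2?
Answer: -547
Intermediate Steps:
k(O, n) = (2 + n)*(5 + O) (k(O, n) = (O + 5)*(n + 2) = (5 + O)*(2 + n) = (2 + n)*(5 + O))
-7 + 15*k(7, s) = -7 + 15*(10 + 2*7 + 5*(-5) + 7*(-5)) = -7 + 15*(10 + 14 - 25 - 35) = -7 + 15*(-36) = -7 - 540 = -547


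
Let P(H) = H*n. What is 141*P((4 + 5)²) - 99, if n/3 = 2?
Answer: 68427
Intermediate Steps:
n = 6 (n = 3*2 = 6)
P(H) = 6*H (P(H) = H*6 = 6*H)
141*P((4 + 5)²) - 99 = 141*(6*(4 + 5)²) - 99 = 141*(6*9²) - 99 = 141*(6*81) - 99 = 141*486 - 99 = 68526 - 99 = 68427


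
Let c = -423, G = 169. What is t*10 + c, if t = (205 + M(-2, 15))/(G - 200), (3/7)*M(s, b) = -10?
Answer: -44789/93 ≈ -481.60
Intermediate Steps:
M(s, b) = -70/3 (M(s, b) = (7/3)*(-10) = -70/3)
t = -545/93 (t = (205 - 70/3)/(169 - 200) = (545/3)/(-31) = (545/3)*(-1/31) = -545/93 ≈ -5.8602)
t*10 + c = -545/93*10 - 423 = -5450/93 - 423 = -44789/93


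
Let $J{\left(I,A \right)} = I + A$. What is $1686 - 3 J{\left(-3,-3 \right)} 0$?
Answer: $0$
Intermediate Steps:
$J{\left(I,A \right)} = A + I$
$1686 - 3 J{\left(-3,-3 \right)} 0 = 1686 - 3 \left(-3 - 3\right) 0 = 1686 \left(-3\right) \left(-6\right) 0 = 1686 \cdot 18 \cdot 0 = 1686 \cdot 0 = 0$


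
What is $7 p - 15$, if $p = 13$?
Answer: $76$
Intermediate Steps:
$7 p - 15 = 7 \cdot 13 - 15 = 91 - 15 = 76$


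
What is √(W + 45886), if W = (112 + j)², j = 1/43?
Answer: √108046703/43 ≈ 241.73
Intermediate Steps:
j = 1/43 ≈ 0.023256
W = 23203489/1849 (W = (112 + 1/43)² = (4817/43)² = 23203489/1849 ≈ 12549.)
√(W + 45886) = √(23203489/1849 + 45886) = √(108046703/1849) = √108046703/43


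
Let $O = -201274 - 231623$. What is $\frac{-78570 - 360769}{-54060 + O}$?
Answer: $\frac{439339}{486957} \approx 0.90221$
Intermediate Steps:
$O = -432897$
$\frac{-78570 - 360769}{-54060 + O} = \frac{-78570 - 360769}{-54060 - 432897} = - \frac{439339}{-486957} = \left(-439339\right) \left(- \frac{1}{486957}\right) = \frac{439339}{486957}$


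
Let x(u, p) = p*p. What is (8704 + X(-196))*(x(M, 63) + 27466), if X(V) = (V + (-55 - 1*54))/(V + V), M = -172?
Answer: 107264801755/392 ≈ 2.7363e+8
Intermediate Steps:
X(V) = (-109 + V)/(2*V) (X(V) = (V + (-55 - 54))/((2*V)) = (V - 109)*(1/(2*V)) = (-109 + V)*(1/(2*V)) = (-109 + V)/(2*V))
x(u, p) = p**2
(8704 + X(-196))*(x(M, 63) + 27466) = (8704 + (1/2)*(-109 - 196)/(-196))*(63**2 + 27466) = (8704 + (1/2)*(-1/196)*(-305))*(3969 + 27466) = (8704 + 305/392)*31435 = (3412273/392)*31435 = 107264801755/392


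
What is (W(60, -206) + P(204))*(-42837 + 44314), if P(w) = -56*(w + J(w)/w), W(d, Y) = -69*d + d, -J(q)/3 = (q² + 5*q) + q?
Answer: 29209152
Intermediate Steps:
J(q) = -18*q - 3*q² (J(q) = -3*((q² + 5*q) + q) = -3*(q² + 6*q) = -18*q - 3*q²)
W(d, Y) = -68*d
P(w) = 1008 + 112*w (P(w) = -56*(w + (-3*w*(6 + w))/w) = -56*(w + (-18 - 3*w)) = -56*(-18 - 2*w) = 1008 + 112*w)
(W(60, -206) + P(204))*(-42837 + 44314) = (-68*60 + (1008 + 112*204))*(-42837 + 44314) = (-4080 + (1008 + 22848))*1477 = (-4080 + 23856)*1477 = 19776*1477 = 29209152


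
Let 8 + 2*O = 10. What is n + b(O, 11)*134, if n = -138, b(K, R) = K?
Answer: -4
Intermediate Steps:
O = 1 (O = -4 + (½)*10 = -4 + 5 = 1)
n + b(O, 11)*134 = -138 + 1*134 = -138 + 134 = -4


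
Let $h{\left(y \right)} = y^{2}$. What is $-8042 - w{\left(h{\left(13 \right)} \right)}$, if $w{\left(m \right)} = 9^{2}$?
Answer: $-8123$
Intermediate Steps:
$w{\left(m \right)} = 81$
$-8042 - w{\left(h{\left(13 \right)} \right)} = -8042 - 81 = -8123$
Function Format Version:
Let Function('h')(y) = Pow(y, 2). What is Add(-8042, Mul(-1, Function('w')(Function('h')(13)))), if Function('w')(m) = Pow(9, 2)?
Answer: -8123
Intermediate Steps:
Function('w')(m) = 81
Add(-8042, Mul(-1, Function('w')(Function('h')(13)))) = Add(-8042, Mul(-1, 81)) = Add(-8042, -81) = -8123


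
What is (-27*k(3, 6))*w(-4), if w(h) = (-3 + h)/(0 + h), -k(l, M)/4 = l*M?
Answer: 3402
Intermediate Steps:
k(l, M) = -4*M*l (k(l, M) = -4*l*M = -4*M*l)
w(h) = (-3 + h)/h
(-27*k(3, 6))*w(-4) = (-(-108)*6*3)*((-3 - 4)/(-4)) = (-27*(-72))*(-¼*(-7)) = 1944*(7/4) = 3402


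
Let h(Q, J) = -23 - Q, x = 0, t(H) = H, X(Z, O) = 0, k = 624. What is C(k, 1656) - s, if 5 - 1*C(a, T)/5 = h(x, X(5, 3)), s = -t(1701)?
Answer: 1841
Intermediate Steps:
s = -1701 (s = -1*1701 = -1701)
C(a, T) = 140 (C(a, T) = 25 - 5*(-23 - 1*0) = 25 - 5*(-23 + 0) = 25 - 5*(-23) = 25 + 115 = 140)
C(k, 1656) - s = 140 - 1*(-1701) = 140 + 1701 = 1841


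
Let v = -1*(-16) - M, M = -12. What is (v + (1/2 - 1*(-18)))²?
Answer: 8649/4 ≈ 2162.3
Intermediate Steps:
v = 28 (v = -1*(-16) - 1*(-12) = 16 + 12 = 28)
(v + (1/2 - 1*(-18)))² = (28 + (1/2 - 1*(-18)))² = (28 + (½ + 18))² = (28 + 37/2)² = (93/2)² = 8649/4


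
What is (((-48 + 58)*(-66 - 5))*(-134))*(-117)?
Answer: -11131380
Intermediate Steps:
(((-48 + 58)*(-66 - 5))*(-134))*(-117) = ((10*(-71))*(-134))*(-117) = -710*(-134)*(-117) = 95140*(-117) = -11131380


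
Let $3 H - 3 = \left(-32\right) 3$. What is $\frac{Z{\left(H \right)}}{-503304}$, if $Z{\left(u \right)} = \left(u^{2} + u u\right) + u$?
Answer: $- \frac{1891}{503304} \approx -0.0037572$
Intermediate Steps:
$H = -31$ ($H = 1 + \frac{\left(-32\right) 3}{3} = 1 + \frac{1}{3} \left(-96\right) = 1 - 32 = -31$)
$Z{\left(u \right)} = u + 2 u^{2}$ ($Z{\left(u \right)} = \left(u^{2} + u^{2}\right) + u = 2 u^{2} + u = u + 2 u^{2}$)
$\frac{Z{\left(H \right)}}{-503304} = \frac{\left(-31\right) \left(1 + 2 \left(-31\right)\right)}{-503304} = - 31 \left(1 - 62\right) \left(- \frac{1}{503304}\right) = \left(-31\right) \left(-61\right) \left(- \frac{1}{503304}\right) = 1891 \left(- \frac{1}{503304}\right) = - \frac{1891}{503304}$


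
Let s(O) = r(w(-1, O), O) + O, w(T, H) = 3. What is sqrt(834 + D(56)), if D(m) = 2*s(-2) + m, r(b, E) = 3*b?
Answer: 2*sqrt(226) ≈ 30.067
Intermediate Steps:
s(O) = 9 + O (s(O) = 3*3 + O = 9 + O)
D(m) = 14 + m (D(m) = 2*(9 - 2) + m = 2*7 + m = 14 + m)
sqrt(834 + D(56)) = sqrt(834 + (14 + 56)) = sqrt(834 + 70) = sqrt(904) = 2*sqrt(226)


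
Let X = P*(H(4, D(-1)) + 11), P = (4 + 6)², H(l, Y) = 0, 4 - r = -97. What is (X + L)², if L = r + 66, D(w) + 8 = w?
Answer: 1605289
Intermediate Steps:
r = 101 (r = 4 - 1*(-97) = 4 + 97 = 101)
D(w) = -8 + w
P = 100 (P = 10² = 100)
X = 1100 (X = 100*(0 + 11) = 100*11 = 1100)
L = 167 (L = 101 + 66 = 167)
(X + L)² = (1100 + 167)² = 1267² = 1605289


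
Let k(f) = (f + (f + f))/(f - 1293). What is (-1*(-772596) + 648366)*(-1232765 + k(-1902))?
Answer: -621856937185242/355 ≈ -1.7517e+12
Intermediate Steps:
k(f) = 3*f/(-1293 + f) (k(f) = (f + 2*f)/(-1293 + f) = (3*f)/(-1293 + f) = 3*f/(-1293 + f))
(-1*(-772596) + 648366)*(-1232765 + k(-1902)) = (-1*(-772596) + 648366)*(-1232765 + 3*(-1902)/(-1293 - 1902)) = (772596 + 648366)*(-1232765 + 3*(-1902)/(-3195)) = 1420962*(-1232765 + 3*(-1902)*(-1/3195)) = 1420962*(-1232765 + 634/355) = 1420962*(-437630941/355) = -621856937185242/355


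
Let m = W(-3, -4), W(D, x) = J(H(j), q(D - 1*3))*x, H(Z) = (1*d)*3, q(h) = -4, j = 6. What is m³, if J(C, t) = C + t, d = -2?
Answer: 64000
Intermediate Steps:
H(Z) = -6 (H(Z) = (1*(-2))*3 = -2*3 = -6)
W(D, x) = -10*x (W(D, x) = (-6 - 4)*x = -10*x)
m = 40 (m = -10*(-4) = 40)
m³ = 40³ = 64000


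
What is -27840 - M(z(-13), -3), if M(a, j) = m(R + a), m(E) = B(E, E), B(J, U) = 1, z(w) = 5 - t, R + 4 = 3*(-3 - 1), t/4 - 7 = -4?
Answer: -27841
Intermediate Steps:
t = 12 (t = 28 + 4*(-4) = 28 - 16 = 12)
R = -16 (R = -4 + 3*(-3 - 1) = -4 + 3*(-4) = -4 - 12 = -16)
z(w) = -7 (z(w) = 5 - 1*12 = 5 - 12 = -7)
m(E) = 1
M(a, j) = 1
-27840 - M(z(-13), -3) = -27840 - 1*1 = -27840 - 1 = -27841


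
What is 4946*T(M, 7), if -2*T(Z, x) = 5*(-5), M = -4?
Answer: 61825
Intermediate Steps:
T(Z, x) = 25/2 (T(Z, x) = -5*(-5)/2 = -½*(-25) = 25/2)
4946*T(M, 7) = 4946*(25/2) = 61825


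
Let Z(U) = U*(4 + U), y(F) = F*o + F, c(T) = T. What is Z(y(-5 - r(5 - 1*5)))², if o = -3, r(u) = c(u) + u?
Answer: 19600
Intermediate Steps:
r(u) = 2*u (r(u) = u + u = 2*u)
y(F) = -2*F (y(F) = F*(-3) + F = -3*F + F = -2*F)
Z(y(-5 - r(5 - 1*5)))² = ((-2*(-5 - 2*(5 - 1*5)))*(4 - 2*(-5 - 2*(5 - 1*5))))² = ((-2*(-5 - 2*(5 - 5)))*(4 - 2*(-5 - 2*(5 - 5))))² = ((-2*(-5 - 2*0))*(4 - 2*(-5 - 2*0)))² = ((-2*(-5 - 1*0))*(4 - 2*(-5 - 1*0)))² = ((-2*(-5 + 0))*(4 - 2*(-5 + 0)))² = ((-2*(-5))*(4 - 2*(-5)))² = (10*(4 + 10))² = (10*14)² = 140² = 19600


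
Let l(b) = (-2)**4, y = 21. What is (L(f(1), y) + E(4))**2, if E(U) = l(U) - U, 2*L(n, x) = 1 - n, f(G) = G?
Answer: 144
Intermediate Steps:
l(b) = 16
L(n, x) = 1/2 - n/2 (L(n, x) = (1 - n)/2 = 1/2 - n/2)
E(U) = 16 - U
(L(f(1), y) + E(4))**2 = ((1/2 - 1/2*1) + (16 - 1*4))**2 = ((1/2 - 1/2) + (16 - 4))**2 = (0 + 12)**2 = 12**2 = 144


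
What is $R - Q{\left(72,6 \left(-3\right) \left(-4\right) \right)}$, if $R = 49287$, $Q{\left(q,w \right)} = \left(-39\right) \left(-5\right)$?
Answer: $49092$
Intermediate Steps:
$Q{\left(q,w \right)} = 195$
$R - Q{\left(72,6 \left(-3\right) \left(-4\right) \right)} = 49287 - 195 = 49092$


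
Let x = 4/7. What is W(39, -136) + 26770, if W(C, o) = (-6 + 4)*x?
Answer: 187382/7 ≈ 26769.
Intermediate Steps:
x = 4/7 (x = 4*(⅐) = 4/7 ≈ 0.57143)
W(C, o) = -8/7 (W(C, o) = (-6 + 4)*(4/7) = -2*4/7 = -8/7)
W(39, -136) + 26770 = -8/7 + 26770 = 187382/7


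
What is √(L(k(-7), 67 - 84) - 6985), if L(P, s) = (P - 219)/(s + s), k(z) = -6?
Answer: I*√8067010/34 ≈ 83.537*I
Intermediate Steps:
L(P, s) = (-219 + P)/(2*s) (L(P, s) = (-219 + P)/((2*s)) = (-219 + P)*(1/(2*s)) = (-219 + P)/(2*s))
√(L(k(-7), 67 - 84) - 6985) = √((-219 - 6)/(2*(67 - 84)) - 6985) = √((½)*(-225)/(-17) - 6985) = √((½)*(-1/17)*(-225) - 6985) = √(225/34 - 6985) = √(-237265/34) = I*√8067010/34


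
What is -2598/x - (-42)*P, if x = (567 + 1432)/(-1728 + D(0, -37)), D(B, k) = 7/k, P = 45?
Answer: 305913984/73963 ≈ 4136.0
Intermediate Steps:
x = -73963/63943 (x = (567 + 1432)/(-1728 + 7/(-37)) = 1999/(-1728 + 7*(-1/37)) = 1999/(-1728 - 7/37) = 1999/(-63943/37) = 1999*(-37/63943) = -73963/63943 ≈ -1.1567)
-2598/x - (-42)*P = -2598/(-73963/63943) - (-42)*45 = -2598*(-63943/73963) - 1*(-1890) = 166123914/73963 + 1890 = 305913984/73963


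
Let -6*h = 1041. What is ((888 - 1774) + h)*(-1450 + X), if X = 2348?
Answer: -951431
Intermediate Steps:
h = -347/2 (h = -⅙*1041 = -347/2 ≈ -173.50)
((888 - 1774) + h)*(-1450 + X) = ((888 - 1774) - 347/2)*(-1450 + 2348) = (-886 - 347/2)*898 = -2119/2*898 = -951431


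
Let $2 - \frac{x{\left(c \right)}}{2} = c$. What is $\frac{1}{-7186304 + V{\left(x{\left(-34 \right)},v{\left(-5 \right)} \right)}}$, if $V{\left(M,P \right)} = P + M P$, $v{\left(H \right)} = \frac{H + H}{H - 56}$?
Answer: $- \frac{61}{438363814} \approx -1.3915 \cdot 10^{-7}$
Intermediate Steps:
$v{\left(H \right)} = \frac{2 H}{-56 + H}$
$x{\left(c \right)} = 4 - 2 c$
$\frac{1}{-7186304 + V{\left(x{\left(-34 \right)},v{\left(-5 \right)} \right)}} = \frac{1}{-7186304 + 2 \left(-5\right) \frac{1}{-56 - 5} \left(1 + \left(4 - -68\right)\right)} = \frac{1}{-7186304 + 2 \left(-5\right) \frac{1}{-61} \left(1 + \left(4 + 68\right)\right)} = \frac{1}{-7186304 + 2 \left(-5\right) \left(- \frac{1}{61}\right) \left(1 + 72\right)} = \frac{1}{-7186304 + \frac{10}{61} \cdot 73} = \frac{1}{-7186304 + \frac{730}{61}} = \frac{1}{- \frac{438363814}{61}} = - \frac{61}{438363814}$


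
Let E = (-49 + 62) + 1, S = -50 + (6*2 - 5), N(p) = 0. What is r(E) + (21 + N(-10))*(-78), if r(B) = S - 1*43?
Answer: -1724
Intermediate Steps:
S = -43 (S = -50 + (12 - 5) = -50 + 7 = -43)
E = 14 (E = 13 + 1 = 14)
r(B) = -86 (r(B) = -43 - 1*43 = -43 - 43 = -86)
r(E) + (21 + N(-10))*(-78) = -86 + (21 + 0)*(-78) = -86 + 21*(-78) = -86 - 1638 = -1724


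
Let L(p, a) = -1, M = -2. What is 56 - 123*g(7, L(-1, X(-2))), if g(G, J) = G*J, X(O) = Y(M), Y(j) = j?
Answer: 917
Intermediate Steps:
X(O) = -2
56 - 123*g(7, L(-1, X(-2))) = 56 - 861*(-1) = 56 - 123*(-7) = 56 + 861 = 917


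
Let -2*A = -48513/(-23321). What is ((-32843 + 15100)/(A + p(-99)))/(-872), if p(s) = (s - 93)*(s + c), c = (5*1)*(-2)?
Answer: 413784503/425568814668 ≈ 0.00097231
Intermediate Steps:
c = -10 (c = 5*(-2) = -10)
p(s) = (-93 + s)*(-10 + s) (p(s) = (s - 93)*(s - 10) = (-93 + s)*(-10 + s))
A = -48513/46642 (A = -(-48513)/(2*(-23321)) = -(-48513)*(-1)/(2*23321) = -½*48513/23321 = -48513/46642 ≈ -1.0401)
((-32843 + 15100)/(A + p(-99)))/(-872) = ((-32843 + 15100)/(-48513/46642 + (930 + (-99)² - 103*(-99))))/(-872) = -17743/(-48513/46642 + (930 + 9801 + 10197))*(-1/872) = -17743/(-48513/46642 + 20928)*(-1/872) = -17743/976075263/46642*(-1/872) = -17743*46642/976075263*(-1/872) = -827569006/976075263*(-1/872) = 413784503/425568814668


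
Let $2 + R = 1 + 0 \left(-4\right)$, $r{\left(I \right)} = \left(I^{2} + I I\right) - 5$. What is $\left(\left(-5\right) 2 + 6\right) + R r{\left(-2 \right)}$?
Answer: $-7$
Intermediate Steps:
$r{\left(I \right)} = -5 + 2 I^{2}$ ($r{\left(I \right)} = \left(I^{2} + I^{2}\right) - 5 = 2 I^{2} - 5 = -5 + 2 I^{2}$)
$R = -1$ ($R = -2 + \left(1 + 0 \left(-4\right)\right) = -2 + \left(1 + 0\right) = -2 + 1 = -1$)
$\left(\left(-5\right) 2 + 6\right) + R r{\left(-2 \right)} = \left(\left(-5\right) 2 + 6\right) - \left(-5 + 2 \left(-2\right)^{2}\right) = \left(-10 + 6\right) - \left(-5 + 2 \cdot 4\right) = -4 - \left(-5 + 8\right) = -4 - 3 = -7$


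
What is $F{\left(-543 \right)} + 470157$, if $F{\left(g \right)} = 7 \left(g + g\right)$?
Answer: $462555$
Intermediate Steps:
$F{\left(g \right)} = 14 g$ ($F{\left(g \right)} = 7 \cdot 2 g = 14 g$)
$F{\left(-543 \right)} + 470157 = 14 \left(-543\right) + 470157 = -7602 + 470157 = 462555$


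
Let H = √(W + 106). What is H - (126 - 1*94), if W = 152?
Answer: -32 + √258 ≈ -15.938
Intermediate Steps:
H = √258 (H = √(152 + 106) = √258 ≈ 16.062)
H - (126 - 1*94) = √258 - (126 - 1*94) = √258 - (126 - 94) = √258 - 1*32 = √258 - 32 = -32 + √258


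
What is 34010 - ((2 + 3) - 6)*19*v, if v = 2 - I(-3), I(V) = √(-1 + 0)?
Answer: 34048 - 19*I ≈ 34048.0 - 19.0*I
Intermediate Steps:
I(V) = I (I(V) = √(-1) = I)
v = 2 - I ≈ 2.0 - 1.0*I
34010 - ((2 + 3) - 6)*19*v = 34010 - ((2 + 3) - 6)*19*(2 - I) = 34010 - (5 - 6)*19*(2 - I) = 34010 - (-1*19)*(2 - I) = 34010 - (-19)*(2 - I) = 34010 - (-38 + 19*I) = 34010 + (38 - 19*I) = 34048 - 19*I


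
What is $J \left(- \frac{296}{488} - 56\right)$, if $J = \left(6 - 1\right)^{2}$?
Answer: $- \frac{86325}{61} \approx -1415.2$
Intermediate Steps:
$J = 25$ ($J = 5^{2} = 25$)
$J \left(- \frac{296}{488} - 56\right) = 25 \left(- \frac{296}{488} - 56\right) = 25 \left(\left(-296\right) \frac{1}{488} - 56\right) = 25 \left(- \frac{37}{61} - 56\right) = 25 \left(- \frac{3453}{61}\right) = - \frac{86325}{61}$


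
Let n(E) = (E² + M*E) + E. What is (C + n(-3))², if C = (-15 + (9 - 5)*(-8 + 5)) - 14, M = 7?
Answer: 3136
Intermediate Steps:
n(E) = E² + 8*E (n(E) = (E² + 7*E) + E = E² + 8*E)
C = -41 (C = (-15 + 4*(-3)) - 14 = (-15 - 12) - 14 = -27 - 14 = -41)
(C + n(-3))² = (-41 - 3*(8 - 3))² = (-41 - 3*5)² = (-41 - 15)² = (-56)² = 3136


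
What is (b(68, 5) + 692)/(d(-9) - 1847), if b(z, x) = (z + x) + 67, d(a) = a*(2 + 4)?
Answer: -832/1901 ≈ -0.43766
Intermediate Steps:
d(a) = 6*a (d(a) = a*6 = 6*a)
b(z, x) = 67 + x + z (b(z, x) = (x + z) + 67 = 67 + x + z)
(b(68, 5) + 692)/(d(-9) - 1847) = ((67 + 5 + 68) + 692)/(6*(-9) - 1847) = (140 + 692)/(-54 - 1847) = 832/(-1901) = 832*(-1/1901) = -832/1901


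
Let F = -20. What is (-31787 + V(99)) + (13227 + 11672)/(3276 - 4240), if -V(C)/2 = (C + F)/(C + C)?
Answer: -3036165289/95436 ≈ -31814.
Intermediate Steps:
V(C) = -(-20 + C)/C (V(C) = -2*(C - 20)/(C + C) = -2*(-20 + C)/(2*C) = -2*(-20 + C)*1/(2*C) = -(-20 + C)/C)
(-31787 + V(99)) + (13227 + 11672)/(3276 - 4240) = (-31787 + (20 - 1*99)/99) + (13227 + 11672)/(3276 - 4240) = (-31787 + (20 - 99)/99) + 24899/(-964) = (-31787 + (1/99)*(-79)) + 24899*(-1/964) = (-31787 - 79/99) - 24899/964 = -3146992/99 - 24899/964 = -3036165289/95436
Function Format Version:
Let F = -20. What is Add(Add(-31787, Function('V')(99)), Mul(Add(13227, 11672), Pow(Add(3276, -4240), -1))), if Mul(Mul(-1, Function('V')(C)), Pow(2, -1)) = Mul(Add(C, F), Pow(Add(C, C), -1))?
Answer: Rational(-3036165289, 95436) ≈ -31814.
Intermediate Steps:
Function('V')(C) = Mul(-1, Pow(C, -1), Add(-20, C)) (Function('V')(C) = Mul(-2, Mul(Add(C, -20), Pow(Add(C, C), -1))) = Mul(-2, Mul(Add(-20, C), Pow(Mul(2, C), -1))) = Mul(-2, Mul(Add(-20, C), Mul(Rational(1, 2), Pow(C, -1)))) = Mul(-2, Mul(Rational(1, 2), Pow(C, -1), Add(-20, C))) = Mul(-1, Pow(C, -1), Add(-20, C)))
Add(Add(-31787, Function('V')(99)), Mul(Add(13227, 11672), Pow(Add(3276, -4240), -1))) = Add(Add(-31787, Mul(Pow(99, -1), Add(20, Mul(-1, 99)))), Mul(Add(13227, 11672), Pow(Add(3276, -4240), -1))) = Add(Add(-31787, Mul(Rational(1, 99), Add(20, -99))), Mul(24899, Pow(-964, -1))) = Add(Add(-31787, Mul(Rational(1, 99), -79)), Mul(24899, Rational(-1, 964))) = Add(Add(-31787, Rational(-79, 99)), Rational(-24899, 964)) = Add(Rational(-3146992, 99), Rational(-24899, 964)) = Rational(-3036165289, 95436)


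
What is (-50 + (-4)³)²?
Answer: 12996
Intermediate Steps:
(-50 + (-4)³)² = (-50 - 64)² = (-114)² = 12996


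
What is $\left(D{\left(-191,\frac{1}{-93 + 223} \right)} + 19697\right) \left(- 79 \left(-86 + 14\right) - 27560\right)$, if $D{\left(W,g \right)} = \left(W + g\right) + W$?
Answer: $- \frac{27459760136}{65} \approx -4.2246 \cdot 10^{8}$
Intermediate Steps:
$D{\left(W,g \right)} = g + 2 W$
$\left(D{\left(-191,\frac{1}{-93 + 223} \right)} + 19697\right) \left(- 79 \left(-86 + 14\right) - 27560\right) = \left(\left(\frac{1}{-93 + 223} + 2 \left(-191\right)\right) + 19697\right) \left(- 79 \left(-86 + 14\right) - 27560\right) = \left(\left(\frac{1}{130} - 382\right) + 19697\right) \left(\left(-79\right) \left(-72\right) - 27560\right) = \left(\left(\frac{1}{130} - 382\right) + 19697\right) \left(5688 - 27560\right) = \left(- \frac{49659}{130} + 19697\right) \left(-21872\right) = \frac{2510951}{130} \left(-21872\right) = - \frac{27459760136}{65}$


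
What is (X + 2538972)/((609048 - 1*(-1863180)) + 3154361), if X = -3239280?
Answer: -700308/5626589 ≈ -0.12446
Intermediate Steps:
(X + 2538972)/((609048 - 1*(-1863180)) + 3154361) = (-3239280 + 2538972)/((609048 - 1*(-1863180)) + 3154361) = -700308/((609048 + 1863180) + 3154361) = -700308/(2472228 + 3154361) = -700308/5626589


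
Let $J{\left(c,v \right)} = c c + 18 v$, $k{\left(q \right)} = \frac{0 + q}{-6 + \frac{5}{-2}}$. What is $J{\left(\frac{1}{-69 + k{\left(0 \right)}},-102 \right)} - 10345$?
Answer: $- \frac{57993740}{4761} \approx -12181.0$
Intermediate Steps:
$k{\left(q \right)} = - \frac{2 q}{17}$ ($k{\left(q \right)} = \frac{q}{-6 + 5 \left(- \frac{1}{2}\right)} = \frac{q}{-6 - \frac{5}{2}} = \frac{q}{- \frac{17}{2}} = q \left(- \frac{2}{17}\right) = - \frac{2 q}{17}$)
$J{\left(c,v \right)} = c^{2} + 18 v$
$J{\left(\frac{1}{-69 + k{\left(0 \right)}},-102 \right)} - 10345 = \left(\left(\frac{1}{-69 - 0}\right)^{2} + 18 \left(-102\right)\right) - 10345 = \left(\left(\frac{1}{-69 + 0}\right)^{2} - 1836\right) - 10345 = \left(\left(\frac{1}{-69}\right)^{2} - 1836\right) - 10345 = \left(\left(- \frac{1}{69}\right)^{2} - 1836\right) - 10345 = \left(\frac{1}{4761} - 1836\right) - 10345 = - \frac{8741195}{4761} - 10345 = - \frac{57993740}{4761}$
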